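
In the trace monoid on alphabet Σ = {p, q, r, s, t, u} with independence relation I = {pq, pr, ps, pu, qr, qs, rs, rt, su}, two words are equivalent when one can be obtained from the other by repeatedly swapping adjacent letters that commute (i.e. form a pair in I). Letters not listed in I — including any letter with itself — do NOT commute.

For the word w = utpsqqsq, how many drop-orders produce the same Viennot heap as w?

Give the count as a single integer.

60

drop 0:u onto floor
drop 1:t onto {0:u}
drop 2:p onto {1:t}
drop 3:s onto {1:t}
drop 4:q onto {1:t}
drop 5:q onto {4:q}
drop 6:s onto {3:s}
drop 7:q onto {5:q}
ground layer = {0:u}
drop-orders for the pieces not yet dropped (sum over which currently-grounded one goes next):
  1 to go: {2} 1  {6} 1  {7} 1
  2 to go: {2,6} 2  {2,7} 2  {3,6} 1  {5,7} 1  {6,7} 2
  3 to go: {2,3,6} 3  {2,5,7} 3  {2,6,7} 6  {3,6,7} 3  {4,5,7} 1  {5,6,7} 3
  4 to go: {2,3,6,7} 12  {2,4,5,7} 4  {2,5,6,7} 12  {3,5,6,7} 6  {4,5,6,7} 4
  5 to go: {2,3,5,6,7} 30  {2,4,5,6,7} 20  {3,4,5,6,7} 10
  6 to go: {2,3,4,5,6,7} 60
  if 0:u drops first: 60 orders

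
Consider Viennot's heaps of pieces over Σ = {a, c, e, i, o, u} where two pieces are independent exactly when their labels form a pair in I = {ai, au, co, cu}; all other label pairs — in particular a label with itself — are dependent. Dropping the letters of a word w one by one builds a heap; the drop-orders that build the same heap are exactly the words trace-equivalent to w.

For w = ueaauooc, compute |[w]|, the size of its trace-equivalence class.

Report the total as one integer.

10

#0=u has no predecessor
#1=e depends on [0:u]
#2=a depends on [1:e]
#3=a depends on [2:a]
#4=u depends on [1:e]
#5=o depends on [3:a, 4:u]
#6=o depends on [5:o]
#7=c depends on [3:a]
sources: [0:u]
N(rest) = Σ N(rest − s) over sources s of rest; N(one piece) = 1:
  size 1 → [6]=1  [7]=1
  size 2 → [5,6]=1  [6,7]=2
  size 3 → [4,5,6]=1  [5,6,7]=3
  size 4 → [3,5,6,7]=3  [4,5,6,7]=4
  size 5 → [2,3,5,6,7]=3  [3,4,5,6,7]=7
  size 6 → [2,3,4,5,6,7]=10
  first=0(u) contributes 10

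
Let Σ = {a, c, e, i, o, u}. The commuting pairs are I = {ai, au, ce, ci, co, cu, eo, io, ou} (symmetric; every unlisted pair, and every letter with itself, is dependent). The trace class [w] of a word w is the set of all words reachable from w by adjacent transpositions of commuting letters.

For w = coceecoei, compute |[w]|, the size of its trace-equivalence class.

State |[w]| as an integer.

1260

drop 0:c onto floor
drop 1:o onto floor
drop 2:c onto {0:c}
drop 3:e onto floor
drop 4:e onto {3:e}
drop 5:c onto {2:c}
drop 6:o onto {1:o}
drop 7:e onto {4:e}
drop 8:i onto {7:e}
ground layer = {0:c, 1:o, 3:e}
drop-orders for the pieces not yet dropped (sum over which currently-grounded one goes next):
  1 to go: {5} 1  {6} 1  {8} 1
  2 to go: {1,6} 1  {2,5} 1  {5,6} 2  {5,8} 2  {6,8} 2  {7,8} 1
  3 to go: {0,2,5} 1  {1,5,6} 3  {1,6,8} 3  {2,5,6} 3  {2,5,8} 3  {4,7,8} 1  {5,6,8} 6  {5,7,8} 3  {6,7,8} 3
  4 to go: {0,2,5,6} 4  {0,2,5,8} 4  {1,2,5,6} 6  {1,5,6,8} 12  {1,6,7,8} 6  {2,5,6,8} 12  {2,5,7,8} 6  {3,4,7,8} 1  {4,5,7,8} 4  {4,6,7,8} 4  {5,6,7,8} 12
  5 to go: {0,1,2,5,6} 10  {0,2,5,6,8} 20  {0,2,5,7,8} 10  {1,2,5,6,8} 30  {1,4,6,7,8} 10  {1,5,6,7,8} 30  {2,4,5,7,8} 10  {2,5,6,7,8} 30  {3,4,5,7,8} 5  {3,4,6,7,8} 5  {4,5,6,7,8} 20
  6 to go: {0,1,2,5,6,8} 60  {0,2,4,5,7,8} 20  {0,2,5,6,7,8} 60  {1,2,5,6,7,8} 90  {1,3,4,6,7,8} 15  {1,4,5,6,7,8} 60  {2,3,4,5,7,8} 15  {2,4,5,6,7,8} 60  {3,4,5,6,7,8} 30
  7 to go: {0,1,2,5,6,7,8} 210  {0,2,3,4,5,7,8} 35  {0,2,4,5,6,7,8} 140  {1,2,4,5,6,7,8} 210  {1,3,4,5,6,7,8} 105  {2,3,4,5,6,7,8} 105
  if 0:c drops first: 420 orders
  if 1:o drops first: 280 orders
  if 3:e drops first: 560 orders
heap linearizations: 1260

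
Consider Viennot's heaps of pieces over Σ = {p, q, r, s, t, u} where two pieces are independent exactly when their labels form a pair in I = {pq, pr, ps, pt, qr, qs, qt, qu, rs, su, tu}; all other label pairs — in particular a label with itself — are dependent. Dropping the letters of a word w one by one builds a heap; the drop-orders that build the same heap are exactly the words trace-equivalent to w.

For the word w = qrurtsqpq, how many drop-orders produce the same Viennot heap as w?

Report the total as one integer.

piece 0:q — minimal
piece 1:r — minimal
piece 2:u rests on {1:r}
piece 3:r rests on {2:u}
piece 4:t rests on {3:r}
piece 5:s rests on {4:t}
piece 6:q rests on {0:q}
piece 7:p rests on {2:u}
piece 8:q rests on {6:q}
minimal pieces: {0:q, 1:r}
ways to finish when only these pieces remain (= sum over removing one remaining piece with nothing left below it):
  1 left: {5}→1  {7}→1  {8}→1
  2 left: {4,5}→1  {5,7}→2  {5,8}→2  {6,8}→1  {7,8}→2
  3 left: {0,6,8}→1  {3,4,5}→1  {4,5,7}→3  {4,5,8}→3  {5,6,8}→3  {5,7,8}→6  {6,7,8}→3
  4 left: {0,5,6,8}→4  {0,6,7,8}→4  {3,4,5,7}→4  {3,4,5,8}→4  {4,5,6,8}→6  {4,5,7,8}→12  {5,6,7,8}→12
  5 left: {0,4,5,6,8}→10  {0,5,6,7,8}→20  {2,3,4,5,7}→4  {3,4,5,6,8}→10  {3,4,5,7,8}→20  {4,5,6,7,8}→30
  6 left: {0,3,4,5,6,8}→20  {0,4,5,6,7,8}→60  {1,2,3,4,5,7}→4  {2,3,4,5,7,8}→24  {3,4,5,6,7,8}→60
  7 left: {0,3,4,5,6,7,8}→140  {1,2,3,4,5,7,8}→28  {2,3,4,5,6,7,8}→84
  placing 0:q first → 112 extensions
  placing 1:r first → 224 extensions
total linear extensions = 336

336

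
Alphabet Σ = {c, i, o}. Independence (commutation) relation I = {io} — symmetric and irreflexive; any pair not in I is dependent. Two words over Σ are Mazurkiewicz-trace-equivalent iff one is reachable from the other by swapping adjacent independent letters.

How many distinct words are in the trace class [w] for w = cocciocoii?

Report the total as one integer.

piece 0:c — minimal
piece 1:o rests on {0:c}
piece 2:c rests on {1:o}
piece 3:c rests on {2:c}
piece 4:i rests on {3:c}
piece 5:o rests on {3:c}
piece 6:c rests on {4:i, 5:o}
piece 7:o rests on {6:c}
piece 8:i rests on {6:c}
piece 9:i rests on {8:i}
minimal pieces: {0:c}
ways to finish when only these pieces remain (= sum over removing one remaining piece with nothing left below it):
  1 left: {7}→1  {9}→1
  2 left: {7,9}→2  {8,9}→1
  3 left: {7,8,9}→3
  4 left: {6,7,8,9}→3
  5 left: {4,6,7,8,9}→3  {5,6,7,8,9}→3
  6 left: {4,5,6,7,8,9}→6
  7 left: {3,4,5,6,7,8,9}→6
  8 left: {2,3,4,5,6,7,8,9}→6
  placing 0:c first → 6 extensions

6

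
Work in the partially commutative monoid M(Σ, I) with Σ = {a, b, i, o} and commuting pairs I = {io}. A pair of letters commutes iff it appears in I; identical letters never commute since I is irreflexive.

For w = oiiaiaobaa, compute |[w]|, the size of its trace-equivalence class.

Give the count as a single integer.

#0=o has no predecessor
#1=i has no predecessor
#2=i depends on [1:i]
#3=a depends on [0:o, 2:i]
#4=i depends on [3:a]
#5=a depends on [4:i]
#6=o depends on [5:a]
#7=b depends on [6:o]
#8=a depends on [7:b]
#9=a depends on [8:a]
sources: [0:o, 1:i]
N(rest) = Σ N(rest − s) over sources s of rest; N(one piece) = 1:
  size 1 → [9]=1
  size 2 → [8,9]=1
  size 3 → [7,8,9]=1
  size 4 → [6,7,8,9]=1
  size 5 → [5,6,7,8,9]=1
  size 6 → [4,5,6,7,8,9]=1
  size 7 → [3,4,5,6,7,8,9]=1
  size 8 → [0,3,4,5,6,7,8,9]=1  [2,3,4,5,6,7,8,9]=1
  first=0(o) contributes 1
  first=1(i) contributes 2
|[w]| = 3

3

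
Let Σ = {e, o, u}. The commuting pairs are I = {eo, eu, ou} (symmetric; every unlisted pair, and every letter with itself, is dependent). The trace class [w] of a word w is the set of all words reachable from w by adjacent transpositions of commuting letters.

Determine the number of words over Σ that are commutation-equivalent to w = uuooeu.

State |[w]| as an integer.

60

#0=u has no predecessor
#1=u depends on [0:u]
#2=o has no predecessor
#3=o depends on [2:o]
#4=e has no predecessor
#5=u depends on [1:u]
sources: [0:u, 2:o, 4:e]
N(rest) = Σ N(rest − s) over sources s of rest; N(one piece) = 1:
  size 1 → [3]=1  [4]=1  [5]=1
  size 2 → [1,5]=1  [2,3]=1  [3,4]=2  [3,5]=2  [4,5]=2
  size 3 → [0,1,5]=1  [1,3,5]=3  [1,4,5]=3  [2,3,4]=3  [2,3,5]=3  [3,4,5]=6
  size 4 → [0,1,3,5]=4  [0,1,4,5]=4  [1,2,3,5]=6  [1,3,4,5]=12  [2,3,4,5]=12
  first=0(u) contributes 30
  first=2(o) contributes 20
  first=4(e) contributes 10
|[w]| = 60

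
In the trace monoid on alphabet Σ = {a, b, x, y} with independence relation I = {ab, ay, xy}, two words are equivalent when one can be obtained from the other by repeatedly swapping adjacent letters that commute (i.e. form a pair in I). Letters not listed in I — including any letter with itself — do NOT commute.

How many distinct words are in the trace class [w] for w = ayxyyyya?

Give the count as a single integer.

0(a) covers ∅
1(y) covers ∅
2(x) covers 0:a
3(y) covers 1:y
4(y) covers 3:y
5(y) covers 4:y
6(y) covers 5:y
7(a) covers 2:x
floor of heap: 0:a, 1:y
completions by unplaced set U, small U first (add the entries for U minus each lowest piece of U):
  |U|=1: {6}:1  {7}:1
  |U|=2: {2,7}:1  {5,6}:1  {6,7}:2
  |U|=3: {0,2,7}:1  {2,6,7}:3  {4,5,6}:1  {5,6,7}:3
  |U|=4: {0,2,6,7}:4  {2,5,6,7}:6  {3,4,5,6}:1  {4,5,6,7}:4
  |U|=5: {0,2,5,6,7}:10  {1,3,4,5,6}:1  {2,4,5,6,7}:10  {3,4,5,6,7}:5
  |U|=6: {0,2,4,5,6,7}:20  {1,3,4,5,6,7}:6  {2,3,4,5,6,7}:15
  start at 0(a): 21
  start at 1(y): 35
sum over floor = 56

56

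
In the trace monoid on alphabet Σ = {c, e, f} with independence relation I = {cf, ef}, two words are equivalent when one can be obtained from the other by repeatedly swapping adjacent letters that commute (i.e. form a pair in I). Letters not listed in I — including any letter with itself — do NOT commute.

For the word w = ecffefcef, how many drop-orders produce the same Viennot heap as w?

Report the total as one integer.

126

drop 0:e onto floor
drop 1:c onto {0:e}
drop 2:f onto floor
drop 3:f onto {2:f}
drop 4:e onto {1:c}
drop 5:f onto {3:f}
drop 6:c onto {4:e}
drop 7:e onto {6:c}
drop 8:f onto {5:f}
ground layer = {0:e, 2:f}
drop-orders for the pieces not yet dropped (sum over which currently-grounded one goes next):
  1 to go: {7} 1  {8} 1
  2 to go: {5,8} 1  {6,7} 1  {7,8} 2
  3 to go: {3,5,8} 1  {4,6,7} 1  {5,7,8} 3  {6,7,8} 3
  4 to go: {1,4,6,7} 1  {2,3,5,8} 1  {3,5,7,8} 4  {4,6,7,8} 4  {5,6,7,8} 6
  5 to go: {0,1,4,6,7} 1  {1,4,6,7,8} 5  {2,3,5,7,8} 5  {3,5,6,7,8} 10  {4,5,6,7,8} 10
  6 to go: {0,1,4,6,7,8} 6  {1,4,5,6,7,8} 15  {2,3,5,6,7,8} 15  {3,4,5,6,7,8} 20
  7 to go: {0,1,4,5,6,7,8} 21  {1,3,4,5,6,7,8} 35  {2,3,4,5,6,7,8} 35
  if 0:e drops first: 70 orders
  if 2:f drops first: 56 orders
heap linearizations: 126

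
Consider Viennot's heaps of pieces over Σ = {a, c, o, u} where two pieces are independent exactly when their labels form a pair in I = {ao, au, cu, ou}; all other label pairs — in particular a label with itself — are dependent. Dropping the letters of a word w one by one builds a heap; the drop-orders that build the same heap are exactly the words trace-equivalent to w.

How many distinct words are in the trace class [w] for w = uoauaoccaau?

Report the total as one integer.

#0=u has no predecessor
#1=o has no predecessor
#2=a has no predecessor
#3=u depends on [0:u]
#4=a depends on [2:a]
#5=o depends on [1:o]
#6=c depends on [4:a, 5:o]
#7=c depends on [6:c]
#8=a depends on [7:c]
#9=a depends on [8:a]
#10=u depends on [3:u]
sources: [0:u, 1:o, 2:a]
N(rest) = Σ N(rest − s) over sources s of rest; N(one piece) = 1:
  size 1 → [9]=1  [10]=1
  size 2 → [3,10]=1  [8,9]=1  [9,10]=2
  size 3 → [0,3,10]=1  [3,9,10]=3  [7,8,9]=1  [8,9,10]=3
  size 4 → [0,3,9,10]=4  [3,8,9,10]=6  [6,7,8,9]=1  [7,8,9,10]=4
  size 5 → [0,3,8,9,10]=10  [3,7,8,9,10]=10  [4,6,7,8,9]=1  [5,6,7,8,9]=1  [6,7,8,9,10]=5
  size 6 → [0,3,7,8,9,10]=20  [1,5,6,7,8,9]=1  [2,4,6,7,8,9]=1  [3,6,7,8,9,10]=15  [4,5,6,7,8,9]=2  [4,6,7,8,9,10]=6  [5,6,7,8,9,10]=6
  size 7 → [0,3,6,7,8,9,10]=35  [1,4,5,6,7,8,9]=3  [1,5,6,7,8,9,10]=7  [2,4,5,6,7,8,9]=3  [2,4,6,7,8,9,10]=7  [3,4,6,7,8,9,10]=21  [3,5,6,7,8,9,10]=21  [4,5,6,7,8,9,10]=14
  size 8 → [0,3,4,6,7,8,9,10]=56  [0,3,5,6,7,8,9,10]=56  [1,2,4,5,6,7,8,9]=6  [1,3,5,6,7,8,9,10]=28  [1,4,5,6,7,8,9,10]=24  [2,3,4,6,7,8,9,10]=28  [2,4,5,6,7,8,9,10]=24  [3,4,5,6,7,8,9,10]=56
  size 9 → [0,1,3,5,6,7,8,9,10]=84  [0,2,3,4,6,7,8,9,10]=84  [0,3,4,5,6,7,8,9,10]=168  [1,2,4,5,6,7,8,9,10]=54  [1,3,4,5,6,7,8,9,10]=108  [2,3,4,5,6,7,8,9,10]=108
  first=0(u) contributes 270
  first=1(o) contributes 360
  first=2(a) contributes 360
|[w]| = 990

990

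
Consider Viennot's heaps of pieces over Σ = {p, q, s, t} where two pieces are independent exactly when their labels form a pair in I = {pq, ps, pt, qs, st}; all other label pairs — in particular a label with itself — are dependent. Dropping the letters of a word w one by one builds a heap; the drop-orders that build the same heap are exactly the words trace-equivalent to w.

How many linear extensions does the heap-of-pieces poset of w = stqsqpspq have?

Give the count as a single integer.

#0=s has no predecessor
#1=t has no predecessor
#2=q depends on [1:t]
#3=s depends on [0:s]
#4=q depends on [2:q]
#5=p has no predecessor
#6=s depends on [3:s]
#7=p depends on [5:p]
#8=q depends on [4:q]
sources: [0:s, 1:t, 5:p]
N(rest) = Σ N(rest − s) over sources s of rest; N(one piece) = 1:
  size 1 → [6]=1  [7]=1  [8]=1
  size 2 → [3,6]=1  [4,8]=1  [5,7]=1  [6,7]=2  [6,8]=2  [7,8]=2
  size 3 → [0,3,6]=1  [2,4,8]=1  [3,6,7]=3  [3,6,8]=3  [4,6,8]=3  [4,7,8]=3  [5,6,7]=3  [5,7,8]=3  [6,7,8]=6
  size 4 → [0,3,6,7]=4  [0,3,6,8]=4  [1,2,4,8]=1  [2,4,6,8]=4  [2,4,7,8]=4  [3,4,6,8]=6  [3,5,6,7]=6  [3,6,7,8]=12  [4,5,7,8]=6  [4,6,7,8]=12  [5,6,7,8]=12
  size 5 → [0,3,4,6,8]=10  [0,3,5,6,7]=10  [0,3,6,7,8]=20  [1,2,4,6,8]=5  [1,2,4,7,8]=5  [2,3,4,6,8]=10  [2,4,5,7,8]=10  [2,4,6,7,8]=20  [3,4,6,7,8]=30  [3,5,6,7,8]=30  [4,5,6,7,8]=30
  size 6 → [0,2,3,4,6,8]=20  [0,3,4,6,7,8]=60  [0,3,5,6,7,8]=60  [1,2,3,4,6,8]=15  [1,2,4,5,7,8]=15  [1,2,4,6,7,8]=30  [2,3,4,6,7,8]=60  [2,4,5,6,7,8]=60  [3,4,5,6,7,8]=90
  size 7 → [0,1,2,3,4,6,8]=35  [0,2,3,4,6,7,8]=140  [0,3,4,5,6,7,8]=210  [1,2,3,4,6,7,8]=105  [1,2,4,5,6,7,8]=105  [2,3,4,5,6,7,8]=210
  first=0(s) contributes 420
  first=1(t) contributes 560
  first=5(p) contributes 280
|[w]| = 1260

1260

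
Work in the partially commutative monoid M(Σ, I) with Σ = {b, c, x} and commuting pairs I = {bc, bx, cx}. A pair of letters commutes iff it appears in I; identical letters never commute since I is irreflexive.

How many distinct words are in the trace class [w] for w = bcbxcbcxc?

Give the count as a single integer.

drop 0:b onto floor
drop 1:c onto floor
drop 2:b onto {0:b}
drop 3:x onto floor
drop 4:c onto {1:c}
drop 5:b onto {2:b}
drop 6:c onto {4:c}
drop 7:x onto {3:x}
drop 8:c onto {6:c}
ground layer = {0:b, 1:c, 3:x}
drop-orders for the pieces not yet dropped (sum over which currently-grounded one goes next):
  1 to go: {5} 1  {7} 1  {8} 1
  2 to go: {2,5} 1  {3,7} 1  {5,7} 2  {5,8} 2  {6,8} 1  {7,8} 2
  3 to go: {0,2,5} 1  {2,5,7} 3  {2,5,8} 3  {3,5,7} 3  {3,7,8} 3  {4,6,8} 1  {5,6,8} 3  {5,7,8} 6  {6,7,8} 3
  4 to go: {0,2,5,7} 4  {0,2,5,8} 4  {1,4,6,8} 1  {2,3,5,7} 6  {2,5,6,8} 6  {2,5,7,8} 12  {3,5,7,8} 12  {3,6,7,8} 6  {4,5,6,8} 4  {4,6,7,8} 4  {5,6,7,8} 12
  5 to go: {0,2,3,5,7} 10  {0,2,5,6,8} 10  {0,2,5,7,8} 20  {1,4,5,6,8} 5  {1,4,6,7,8} 5  {2,3,5,7,8} 30  {2,4,5,6,8} 10  {2,5,6,7,8} 30  {3,4,6,7,8} 10  {3,5,6,7,8} 30  {4,5,6,7,8} 20
  6 to go: {0,2,3,5,7,8} 60  {0,2,4,5,6,8} 20  {0,2,5,6,7,8} 60  {1,2,4,5,6,8} 15  {1,3,4,6,7,8} 15  {1,4,5,6,7,8} 30  {2,3,5,6,7,8} 90  {2,4,5,6,7,8} 60  {3,4,5,6,7,8} 60
  7 to go: {0,1,2,4,5,6,8} 35  {0,2,3,5,6,7,8} 210  {0,2,4,5,6,7,8} 140  {1,2,4,5,6,7,8} 105  {1,3,4,5,6,7,8} 105  {2,3,4,5,6,7,8} 210
  if 0:b drops first: 420 orders
  if 1:c drops first: 560 orders
  if 3:x drops first: 280 orders
heap linearizations: 1260

1260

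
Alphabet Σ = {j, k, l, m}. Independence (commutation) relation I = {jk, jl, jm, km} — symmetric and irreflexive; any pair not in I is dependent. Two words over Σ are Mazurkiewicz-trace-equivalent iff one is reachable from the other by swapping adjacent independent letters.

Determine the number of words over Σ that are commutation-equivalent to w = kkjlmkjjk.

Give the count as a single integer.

#0=k has no predecessor
#1=k depends on [0:k]
#2=j has no predecessor
#3=l depends on [1:k]
#4=m depends on [3:l]
#5=k depends on [3:l]
#6=j depends on [2:j]
#7=j depends on [6:j]
#8=k depends on [5:k]
sources: [0:k, 2:j]
N(rest) = Σ N(rest − s) over sources s of rest; N(one piece) = 1:
  size 1 → [4]=1  [7]=1  [8]=1
  size 2 → [4,7]=2  [4,8]=2  [5,8]=1  [6,7]=1  [7,8]=2
  size 3 → [2,6,7]=1  [4,5,8]=3  [4,6,7]=3  [4,7,8]=6  [5,7,8]=3  [6,7,8]=3
  size 4 → [2,4,6,7]=4  [2,6,7,8]=4  [3,4,5,8]=3  [4,5,7,8]=12  [4,6,7,8]=12  [5,6,7,8]=6
  size 5 → [1,3,4,5,8]=3  [2,4,6,7,8]=20  [2,5,6,7,8]=10  [3,4,5,7,8]=15  [4,5,6,7,8]=30
  size 6 → [0,1,3,4,5,8]=3  [1,3,4,5,7,8]=18  [2,4,5,6,7,8]=60  [3,4,5,6,7,8]=45
  size 7 → [0,1,3,4,5,7,8]=21  [1,3,4,5,6,7,8]=63  [2,3,4,5,6,7,8]=105
  first=0(k) contributes 168
  first=2(j) contributes 84
|[w]| = 252

252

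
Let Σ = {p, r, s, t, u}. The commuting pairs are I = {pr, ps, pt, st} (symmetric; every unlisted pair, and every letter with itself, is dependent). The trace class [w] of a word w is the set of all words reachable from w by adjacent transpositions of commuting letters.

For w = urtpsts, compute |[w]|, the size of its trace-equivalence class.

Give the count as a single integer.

piece 0:u — minimal
piece 1:r rests on {0:u}
piece 2:t rests on {1:r}
piece 3:p rests on {0:u}
piece 4:s rests on {1:r}
piece 5:t rests on {2:t}
piece 6:s rests on {4:s}
minimal pieces: {0:u}
ways to finish when only these pieces remain (= sum over removing one remaining piece with nothing left below it):
  1 left: {3}→1  {5}→1  {6}→1
  2 left: {2,5}→1  {3,5}→2  {3,6}→2  {4,6}→1  {5,6}→2
  3 left: {2,3,5}→3  {2,5,6}→3  {3,4,6}→3  {3,5,6}→6  {4,5,6}→3
  4 left: {2,3,5,6}→12  {2,4,5,6}→6  {3,4,5,6}→12
  5 left: {1,2,4,5,6}→6  {2,3,4,5,6}→30
  placing 0:u first → 36 extensions

36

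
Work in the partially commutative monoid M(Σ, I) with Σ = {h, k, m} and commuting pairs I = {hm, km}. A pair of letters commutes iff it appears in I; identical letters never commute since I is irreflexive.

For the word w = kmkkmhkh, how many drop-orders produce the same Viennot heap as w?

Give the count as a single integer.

#0=k has no predecessor
#1=m has no predecessor
#2=k depends on [0:k]
#3=k depends on [2:k]
#4=m depends on [1:m]
#5=h depends on [3:k]
#6=k depends on [5:h]
#7=h depends on [6:k]
sources: [0:k, 1:m]
N(rest) = Σ N(rest − s) over sources s of rest; N(one piece) = 1:
  size 1 → [4]=1  [7]=1
  size 2 → [1,4]=1  [4,7]=2  [6,7]=1
  size 3 → [1,4,7]=3  [4,6,7]=3  [5,6,7]=1
  size 4 → [1,4,6,7]=6  [3,5,6,7]=1  [4,5,6,7]=4
  size 5 → [1,4,5,6,7]=10  [2,3,5,6,7]=1  [3,4,5,6,7]=5
  size 6 → [0,2,3,5,6,7]=1  [1,3,4,5,6,7]=15  [2,3,4,5,6,7]=6
  first=0(k) contributes 21
  first=1(m) contributes 7
|[w]| = 28

28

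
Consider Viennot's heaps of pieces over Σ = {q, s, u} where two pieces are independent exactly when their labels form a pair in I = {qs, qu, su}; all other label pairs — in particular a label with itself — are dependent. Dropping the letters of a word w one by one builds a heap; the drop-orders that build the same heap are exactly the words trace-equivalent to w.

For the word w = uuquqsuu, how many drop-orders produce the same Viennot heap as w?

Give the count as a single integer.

0(u) covers ∅
1(u) covers 0:u
2(q) covers ∅
3(u) covers 1:u
4(q) covers 2:q
5(s) covers ∅
6(u) covers 3:u
7(u) covers 6:u
floor of heap: 0:u, 2:q, 5:s
completions by unplaced set U, small U first (add the entries for U minus each lowest piece of U):
  |U|=1: {4}:1  {5}:1  {7}:1
  |U|=2: {2,4}:1  {4,5}:2  {4,7}:2  {5,7}:2  {6,7}:1
  |U|=3: {2,4,5}:3  {2,4,7}:3  {3,6,7}:1  {4,5,7}:6  {4,6,7}:3  {5,6,7}:3
  |U|=4: {1,3,6,7}:1  {2,4,5,7}:12  {2,4,6,7}:6  {3,4,6,7}:4  {3,5,6,7}:4  {4,5,6,7}:12
  |U|=5: {0,1,3,6,7}:1  {1,3,4,6,7}:5  {1,3,5,6,7}:5  {2,3,4,6,7}:10  {2,4,5,6,7}:30  {3,4,5,6,7}:20
  |U|=6: {0,1,3,4,6,7}:6  {0,1,3,5,6,7}:6  {1,2,3,4,6,7}:15  {1,3,4,5,6,7}:30  {2,3,4,5,6,7}:60
  start at 0(u): 105
  start at 2(q): 42
  start at 5(s): 21
sum over floor = 168

168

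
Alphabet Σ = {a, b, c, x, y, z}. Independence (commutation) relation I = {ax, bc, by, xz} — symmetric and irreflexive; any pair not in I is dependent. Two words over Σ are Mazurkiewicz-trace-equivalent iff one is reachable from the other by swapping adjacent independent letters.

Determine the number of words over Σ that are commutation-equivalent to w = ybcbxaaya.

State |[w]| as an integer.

18

0(y) covers ∅
1(b) covers ∅
2(c) covers 0:y
3(b) covers 1:b
4(x) covers 2:c, 3:b
5(a) covers 2:c, 3:b
6(a) covers 5:a
7(y) covers 4:x, 6:a
8(a) covers 7:y
floor of heap: 0:y, 1:b
completions by unplaced set U, small U first (add the entries for U minus each lowest piece of U):
  |U|=1: {8}:1
  |U|=2: {7,8}:1
  |U|=3: {4,7,8}:1  {6,7,8}:1
  |U|=4: {4,6,7,8}:2  {5,6,7,8}:1
  |U|=5: {4,5,6,7,8}:3
  |U|=6: {2,4,5,6,7,8}:3  {3,4,5,6,7,8}:3
  |U|=7: {0,2,4,5,6,7,8}:3  {1,3,4,5,6,7,8}:3  {2,3,4,5,6,7,8}:6
  start at 0(y): 9
  start at 1(b): 9
sum over floor = 18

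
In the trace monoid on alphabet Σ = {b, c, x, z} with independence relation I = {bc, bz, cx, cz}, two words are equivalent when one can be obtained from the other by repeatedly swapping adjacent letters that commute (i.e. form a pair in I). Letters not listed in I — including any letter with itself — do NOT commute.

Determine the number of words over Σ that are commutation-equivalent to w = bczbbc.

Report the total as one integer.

0(b) covers ∅
1(c) covers ∅
2(z) covers ∅
3(b) covers 0:b
4(b) covers 3:b
5(c) covers 1:c
floor of heap: 0:b, 1:c, 2:z
completions by unplaced set U, small U first (add the entries for U minus each lowest piece of U):
  |U|=1: {2}:1  {4}:1  {5}:1
  |U|=2: {1,5}:1  {2,4}:2  {2,5}:2  {3,4}:1  {4,5}:2
  |U|=3: {0,3,4}:1  {1,2,5}:3  {1,4,5}:3  {2,3,4}:3  {2,4,5}:6  {3,4,5}:3
  |U|=4: {0,2,3,4}:4  {0,3,4,5}:4  {1,2,4,5}:12  {1,3,4,5}:6  {2,3,4,5}:12
  start at 0(b): 30
  start at 1(c): 20
  start at 2(z): 10
sum over floor = 60

60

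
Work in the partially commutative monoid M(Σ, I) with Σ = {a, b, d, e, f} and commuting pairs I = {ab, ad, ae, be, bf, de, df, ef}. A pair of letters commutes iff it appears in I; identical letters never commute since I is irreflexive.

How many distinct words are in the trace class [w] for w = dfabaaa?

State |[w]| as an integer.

21

drop 0:d onto floor
drop 1:f onto floor
drop 2:a onto {1:f}
drop 3:b onto {0:d}
drop 4:a onto {2:a}
drop 5:a onto {4:a}
drop 6:a onto {5:a}
ground layer = {0:d, 1:f}
drop-orders for the pieces not yet dropped (sum over which currently-grounded one goes next):
  1 to go: {3} 1  {6} 1
  2 to go: {0,3} 1  {3,6} 2  {5,6} 1
  3 to go: {0,3,6} 3  {3,5,6} 3  {4,5,6} 1
  4 to go: {0,3,5,6} 6  {2,4,5,6} 1  {3,4,5,6} 4
  5 to go: {0,3,4,5,6} 10  {1,2,4,5,6} 1  {2,3,4,5,6} 5
  if 0:d drops first: 6 orders
  if 1:f drops first: 15 orders
heap linearizations: 21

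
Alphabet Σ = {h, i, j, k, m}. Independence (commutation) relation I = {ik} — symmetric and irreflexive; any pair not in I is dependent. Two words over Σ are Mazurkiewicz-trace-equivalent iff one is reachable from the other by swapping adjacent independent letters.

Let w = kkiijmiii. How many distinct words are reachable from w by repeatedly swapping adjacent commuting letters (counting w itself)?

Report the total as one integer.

piece 0:k — minimal
piece 1:k rests on {0:k}
piece 2:i — minimal
piece 3:i rests on {2:i}
piece 4:j rests on {1:k, 3:i}
piece 5:m rests on {4:j}
piece 6:i rests on {5:m}
piece 7:i rests on {6:i}
piece 8:i rests on {7:i}
minimal pieces: {0:k, 2:i}
ways to finish when only these pieces remain (= sum over removing one remaining piece with nothing left below it):
  1 left: {8}→1
  2 left: {7,8}→1
  3 left: {6,7,8}→1
  4 left: {5,6,7,8}→1
  5 left: {4,5,6,7,8}→1
  6 left: {1,4,5,6,7,8}→1  {3,4,5,6,7,8}→1
  7 left: {0,1,4,5,6,7,8}→1  {1,3,4,5,6,7,8}→2  {2,3,4,5,6,7,8}→1
  placing 0:k first → 3 extensions
  placing 2:i first → 3 extensions
total linear extensions = 6

6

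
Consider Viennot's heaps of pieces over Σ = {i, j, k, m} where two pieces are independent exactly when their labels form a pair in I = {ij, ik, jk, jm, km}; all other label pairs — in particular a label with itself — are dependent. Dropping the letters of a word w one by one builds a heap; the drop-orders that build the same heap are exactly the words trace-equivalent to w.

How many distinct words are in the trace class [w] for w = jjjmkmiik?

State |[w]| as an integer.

piece 0:j — minimal
piece 1:j rests on {0:j}
piece 2:j rests on {1:j}
piece 3:m — minimal
piece 4:k — minimal
piece 5:m rests on {3:m}
piece 6:i rests on {5:m}
piece 7:i rests on {6:i}
piece 8:k rests on {4:k}
minimal pieces: {0:j, 3:m, 4:k}
ways to finish when only these pieces remain (= sum over removing one remaining piece with nothing left below it):
  1 left: {2}→1  {7}→1  {8}→1
  2 left: {1,2}→1  {2,7}→2  {2,8}→2  {4,8}→1  {6,7}→1  {7,8}→2
  3 left: {0,1,2}→1  {1,2,7}→3  {1,2,8}→3  {2,4,8}→3  {2,6,7}→3  {2,7,8}→6  {4,7,8}→3  {5,6,7}→1  {6,7,8}→3
  4 left: {0,1,2,7}→4  {0,1,2,8}→4  {1,2,4,8}→6  {1,2,6,7}→6  {1,2,7,8}→12  {2,4,7,8}→12  {2,5,6,7}→4  {2,6,7,8}→12  {3,5,6,7}→1  {4,6,7,8}→6  {5,6,7,8}→4
  5 left: {0,1,2,4,8}→10  {0,1,2,6,7}→10  {0,1,2,7,8}→20  {1,2,4,7,8}→30  {1,2,5,6,7}→10  {1,2,6,7,8}→30  {2,3,5,6,7}→5  {2,4,6,7,8}→30  {2,5,6,7,8}→20  {3,5,6,7,8}→5  {4,5,6,7,8}→10
  6 left: {0,1,2,4,7,8}→60  {0,1,2,5,6,7}→20  {0,1,2,6,7,8}→60  {1,2,3,5,6,7}→15  {1,2,4,6,7,8}→90  {1,2,5,6,7,8}→60  {2,3,5,6,7,8}→30  {2,4,5,6,7,8}→60  {3,4,5,6,7,8}→15
  7 left: {0,1,2,3,5,6,7}→35  {0,1,2,4,6,7,8}→210  {0,1,2,5,6,7,8}→140  {1,2,3,5,6,7,8}→105  {1,2,4,5,6,7,8}→210  {2,3,4,5,6,7,8}→105
  placing 0:j first → 420 extensions
  placing 3:m first → 560 extensions
  placing 4:k first → 280 extensions
total linear extensions = 1260

1260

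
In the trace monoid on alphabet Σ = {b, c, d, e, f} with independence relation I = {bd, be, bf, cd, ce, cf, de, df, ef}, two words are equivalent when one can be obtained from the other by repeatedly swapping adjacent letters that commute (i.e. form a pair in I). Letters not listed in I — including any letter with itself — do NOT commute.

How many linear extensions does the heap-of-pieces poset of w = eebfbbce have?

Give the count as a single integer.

280

drop 0:e onto floor
drop 1:e onto {0:e}
drop 2:b onto floor
drop 3:f onto floor
drop 4:b onto {2:b}
drop 5:b onto {4:b}
drop 6:c onto {5:b}
drop 7:e onto {1:e}
ground layer = {0:e, 2:b, 3:f}
drop-orders for the pieces not yet dropped (sum over which currently-grounded one goes next):
  1 to go: {3} 1  {6} 1  {7} 1
  2 to go: {1,7} 1  {3,6} 2  {3,7} 2  {5,6} 1  {6,7} 2
  3 to go: {0,1,7} 1  {1,3,7} 3  {1,6,7} 3  {3,5,6} 3  {3,6,7} 6  {4,5,6} 1  {5,6,7} 3
  4 to go: {0,1,3,7} 4  {0,1,6,7} 4  {1,3,6,7} 12  {1,5,6,7} 6  {2,4,5,6} 1  {3,4,5,6} 4  {3,5,6,7} 12  {4,5,6,7} 4
  5 to go: {0,1,3,6,7} 20  {0,1,5,6,7} 10  {1,3,5,6,7} 30  {1,4,5,6,7} 10  {2,3,4,5,6} 5  {2,4,5,6,7} 5  {3,4,5,6,7} 20
  6 to go: {0,1,3,5,6,7} 60  {0,1,4,5,6,7} 20  {1,2,4,5,6,7} 15  {1,3,4,5,6,7} 60  {2,3,4,5,6,7} 30
  if 0:e drops first: 105 orders
  if 2:b drops first: 140 orders
  if 3:f drops first: 35 orders
heap linearizations: 280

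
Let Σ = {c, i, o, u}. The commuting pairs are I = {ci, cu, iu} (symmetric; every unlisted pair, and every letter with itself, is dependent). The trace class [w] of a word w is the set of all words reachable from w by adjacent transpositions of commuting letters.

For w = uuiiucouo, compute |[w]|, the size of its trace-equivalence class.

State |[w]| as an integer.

60

piece 0:u — minimal
piece 1:u rests on {0:u}
piece 2:i — minimal
piece 3:i rests on {2:i}
piece 4:u rests on {1:u}
piece 5:c — minimal
piece 6:o rests on {3:i, 4:u, 5:c}
piece 7:u rests on {6:o}
piece 8:o rests on {7:u}
minimal pieces: {0:u, 2:i, 5:c}
ways to finish when only these pieces remain (= sum over removing one remaining piece with nothing left below it):
  1 left: {8}→1
  2 left: {7,8}→1
  3 left: {6,7,8}→1
  4 left: {3,6,7,8}→1  {4,6,7,8}→1  {5,6,7,8}→1
  5 left: {1,4,6,7,8}→1  {2,3,6,7,8}→1  {3,4,6,7,8}→2  {3,5,6,7,8}→2  {4,5,6,7,8}→2
  6 left: {0,1,4,6,7,8}→1  {1,3,4,6,7,8}→3  {1,4,5,6,7,8}→3  {2,3,4,6,7,8}→3  {2,3,5,6,7,8}→3  {3,4,5,6,7,8}→6
  7 left: {0,1,3,4,6,7,8}→4  {0,1,4,5,6,7,8}→4  {1,2,3,4,6,7,8}→6  {1,3,4,5,6,7,8}→12  {2,3,4,5,6,7,8}→12
  placing 0:u first → 30 extensions
  placing 2:i first → 20 extensions
  placing 5:c first → 10 extensions
total linear extensions = 60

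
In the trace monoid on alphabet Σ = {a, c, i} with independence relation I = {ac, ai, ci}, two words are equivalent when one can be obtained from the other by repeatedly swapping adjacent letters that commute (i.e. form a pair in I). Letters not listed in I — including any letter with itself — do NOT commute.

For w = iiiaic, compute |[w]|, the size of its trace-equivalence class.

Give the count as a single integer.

30

0(i) covers ∅
1(i) covers 0:i
2(i) covers 1:i
3(a) covers ∅
4(i) covers 2:i
5(c) covers ∅
floor of heap: 0:i, 3:a, 5:c
completions by unplaced set U, small U first (add the entries for U minus each lowest piece of U):
  |U|=1: {3}:1  {4}:1  {5}:1
  |U|=2: {2,4}:1  {3,4}:2  {3,5}:2  {4,5}:2
  |U|=3: {1,2,4}:1  {2,3,4}:3  {2,4,5}:3  {3,4,5}:6
  |U|=4: {0,1,2,4}:1  {1,2,3,4}:4  {1,2,4,5}:4  {2,3,4,5}:12
  start at 0(i): 20
  start at 3(a): 5
  start at 5(c): 5
sum over floor = 30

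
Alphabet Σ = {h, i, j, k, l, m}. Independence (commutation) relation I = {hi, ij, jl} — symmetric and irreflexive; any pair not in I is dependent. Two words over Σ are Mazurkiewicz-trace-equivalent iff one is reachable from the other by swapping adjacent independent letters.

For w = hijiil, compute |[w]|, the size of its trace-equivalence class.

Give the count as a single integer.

14

drop 0:h onto floor
drop 1:i onto floor
drop 2:j onto {0:h}
drop 3:i onto {1:i}
drop 4:i onto {3:i}
drop 5:l onto {0:h, 4:i}
ground layer = {0:h, 1:i}
drop-orders for the pieces not yet dropped (sum over which currently-grounded one goes next):
  1 to go: {2} 1  {5} 1
  2 to go: {2,5} 2  {4,5} 1
  3 to go: {0,2,5} 2  {2,4,5} 3  {3,4,5} 1
  4 to go: {0,2,4,5} 5  {1,3,4,5} 1  {2,3,4,5} 4
  if 0:h drops first: 5 orders
  if 1:i drops first: 9 orders
heap linearizations: 14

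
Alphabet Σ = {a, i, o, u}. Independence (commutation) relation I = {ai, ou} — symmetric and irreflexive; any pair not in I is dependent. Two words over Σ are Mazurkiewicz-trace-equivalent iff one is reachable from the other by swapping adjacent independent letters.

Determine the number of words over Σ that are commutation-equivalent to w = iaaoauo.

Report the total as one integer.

6

drop 0:i onto floor
drop 1:a onto floor
drop 2:a onto {1:a}
drop 3:o onto {0:i, 2:a}
drop 4:a onto {3:o}
drop 5:u onto {4:a}
drop 6:o onto {4:a}
ground layer = {0:i, 1:a}
drop-orders for the pieces not yet dropped (sum over which currently-grounded one goes next):
  1 to go: {5} 1  {6} 1
  2 to go: {5,6} 2
  3 to go: {4,5,6} 2
  4 to go: {3,4,5,6} 2
  5 to go: {0,3,4,5,6} 2  {2,3,4,5,6} 2
  if 0:i drops first: 2 orders
  if 1:a drops first: 4 orders
heap linearizations: 6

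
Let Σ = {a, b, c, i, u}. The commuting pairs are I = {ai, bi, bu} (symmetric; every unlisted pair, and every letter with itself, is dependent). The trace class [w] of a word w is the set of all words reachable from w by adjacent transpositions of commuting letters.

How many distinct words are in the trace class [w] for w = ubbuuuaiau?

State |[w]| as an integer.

drop 0:u onto floor
drop 1:b onto floor
drop 2:b onto {1:b}
drop 3:u onto {0:u}
drop 4:u onto {3:u}
drop 5:u onto {4:u}
drop 6:a onto {2:b, 5:u}
drop 7:i onto {5:u}
drop 8:a onto {6:a}
drop 9:u onto {7:i, 8:a}
ground layer = {0:u, 1:b}
drop-orders for the pieces not yet dropped (sum over which currently-grounded one goes next):
  1 to go: {9} 1
  2 to go: {7,9} 1  {8,9} 1
  3 to go: {6,8,9} 1  {7,8,9} 2
  4 to go: {2,6,8,9} 1  {6,7,8,9} 3
  5 to go: {1,2,6,8,9} 1  {2,6,7,8,9} 4  {5,6,7,8,9} 3
  6 to go: {1,2,6,7,8,9} 5  {2,5,6,7,8,9} 7  {4,5,6,7,8,9} 3
  7 to go: {1,2,5,6,7,8,9} 12  {2,4,5,6,7,8,9} 10  {3,4,5,6,7,8,9} 3
  8 to go: {0,3,4,5,6,7,8,9} 3  {1,2,4,5,6,7,8,9} 22  {2,3,4,5,6,7,8,9} 13
  if 0:u drops first: 35 orders
  if 1:b drops first: 16 orders
heap linearizations: 51

51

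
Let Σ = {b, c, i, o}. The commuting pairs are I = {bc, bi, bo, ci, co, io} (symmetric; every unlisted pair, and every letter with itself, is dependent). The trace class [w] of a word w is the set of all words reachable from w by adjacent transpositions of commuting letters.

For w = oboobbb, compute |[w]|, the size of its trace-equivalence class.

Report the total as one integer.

35

#0=o has no predecessor
#1=b has no predecessor
#2=o depends on [0:o]
#3=o depends on [2:o]
#4=b depends on [1:b]
#5=b depends on [4:b]
#6=b depends on [5:b]
sources: [0:o, 1:b]
N(rest) = Σ N(rest − s) over sources s of rest; N(one piece) = 1:
  size 1 → [3]=1  [6]=1
  size 2 → [2,3]=1  [3,6]=2  [5,6]=1
  size 3 → [0,2,3]=1  [2,3,6]=3  [3,5,6]=3  [4,5,6]=1
  size 4 → [0,2,3,6]=4  [1,4,5,6]=1  [2,3,5,6]=6  [3,4,5,6]=4
  size 5 → [0,2,3,5,6]=10  [1,3,4,5,6]=5  [2,3,4,5,6]=10
  first=0(o) contributes 15
  first=1(b) contributes 20
|[w]| = 35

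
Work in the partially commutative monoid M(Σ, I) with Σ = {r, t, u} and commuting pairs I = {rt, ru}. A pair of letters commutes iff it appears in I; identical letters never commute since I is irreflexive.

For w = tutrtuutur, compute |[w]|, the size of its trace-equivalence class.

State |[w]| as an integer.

#0=t has no predecessor
#1=u depends on [0:t]
#2=t depends on [1:u]
#3=r has no predecessor
#4=t depends on [2:t]
#5=u depends on [4:t]
#6=u depends on [5:u]
#7=t depends on [6:u]
#8=u depends on [7:t]
#9=r depends on [3:r]
sources: [0:t, 3:r]
N(rest) = Σ N(rest − s) over sources s of rest; N(one piece) = 1:
  size 1 → [8]=1  [9]=1
  size 2 → [3,9]=1  [7,8]=1  [8,9]=2
  size 3 → [3,8,9]=3  [6,7,8]=1  [7,8,9]=3
  size 4 → [3,7,8,9]=6  [5,6,7,8]=1  [6,7,8,9]=4
  size 5 → [3,6,7,8,9]=10  [4,5,6,7,8]=1  [5,6,7,8,9]=5
  size 6 → [2,4,5,6,7,8]=1  [3,5,6,7,8,9]=15  [4,5,6,7,8,9]=6
  size 7 → [1,2,4,5,6,7,8]=1  [2,4,5,6,7,8,9]=7  [3,4,5,6,7,8,9]=21
  size 8 → [0,1,2,4,5,6,7,8]=1  [1,2,4,5,6,7,8,9]=8  [2,3,4,5,6,7,8,9]=28
  first=0(t) contributes 36
  first=3(r) contributes 9
|[w]| = 45

45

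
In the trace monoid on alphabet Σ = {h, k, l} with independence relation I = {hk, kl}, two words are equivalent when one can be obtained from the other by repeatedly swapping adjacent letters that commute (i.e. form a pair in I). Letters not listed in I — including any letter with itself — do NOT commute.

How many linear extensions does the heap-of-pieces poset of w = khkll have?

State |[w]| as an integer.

0(k) covers ∅
1(h) covers ∅
2(k) covers 0:k
3(l) covers 1:h
4(l) covers 3:l
floor of heap: 0:k, 1:h
completions by unplaced set U, small U first (add the entries for U minus each lowest piece of U):
  |U|=1: {2}:1  {4}:1
  |U|=2: {0,2}:1  {2,4}:2  {3,4}:1
  |U|=3: {0,2,4}:3  {1,3,4}:1  {2,3,4}:3
  start at 0(k): 4
  start at 1(h): 6
sum over floor = 10

10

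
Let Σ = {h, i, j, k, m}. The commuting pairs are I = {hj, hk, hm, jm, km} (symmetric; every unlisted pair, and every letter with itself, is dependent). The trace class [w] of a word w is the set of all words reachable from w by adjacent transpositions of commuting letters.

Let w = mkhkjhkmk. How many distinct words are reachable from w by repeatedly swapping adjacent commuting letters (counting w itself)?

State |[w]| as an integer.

756

0(m) covers ∅
1(k) covers ∅
2(h) covers ∅
3(k) covers 1:k
4(j) covers 3:k
5(h) covers 2:h
6(k) covers 4:j
7(m) covers 0:m
8(k) covers 6:k
floor of heap: 0:m, 1:k, 2:h
completions by unplaced set U, small U first (add the entries for U minus each lowest piece of U):
  |U|=1: {5}:1  {7}:1  {8}:1
  |U|=2: {0,7}:1  {2,5}:1  {5,7}:2  {5,8}:2  {6,8}:1  {7,8}:2
  |U|=3: {0,5,7}:3  {0,7,8}:3  {2,5,7}:3  {2,5,8}:3  {4,6,8}:1  {5,6,8}:3  {5,7,8}:6  {6,7,8}:3
  |U|=4: {0,2,5,7}:6  {0,5,7,8}:12  {0,6,7,8}:6  {2,5,6,8}:6  {2,5,7,8}:12  {3,4,6,8}:1  {4,5,6,8}:4  {4,6,7,8}:4  {5,6,7,8}:12
  |U|=5: {0,2,5,7,8}:30  {0,4,6,7,8}:10  {0,5,6,7,8}:30  {1,3,4,6,8}:1  {2,4,5,6,8}:10  {2,5,6,7,8}:30  {3,4,5,6,8}:5  {3,4,6,7,8}:5  {4,5,6,7,8}:20
  |U|=6: {0,2,5,6,7,8}:90  {0,3,4,6,7,8}:15  {0,4,5,6,7,8}:60  {1,3,4,5,6,8}:6  {1,3,4,6,7,8}:6  {2,3,4,5,6,8}:15  {2,4,5,6,7,8}:60  {3,4,5,6,7,8}:30
  |U|=7: {0,1,3,4,6,7,8}:21  {0,2,4,5,6,7,8}:210  {0,3,4,5,6,7,8}:105  {1,2,3,4,5,6,8}:21  {1,3,4,5,6,7,8}:42  {2,3,4,5,6,7,8}:105
  start at 0(m): 168
  start at 1(k): 420
  start at 2(h): 168
sum over floor = 756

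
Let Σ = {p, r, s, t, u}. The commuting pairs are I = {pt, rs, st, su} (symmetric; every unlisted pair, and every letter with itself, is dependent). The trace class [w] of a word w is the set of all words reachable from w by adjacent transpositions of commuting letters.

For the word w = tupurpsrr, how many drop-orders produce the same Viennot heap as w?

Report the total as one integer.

3

drop 0:t onto floor
drop 1:u onto {0:t}
drop 2:p onto {1:u}
drop 3:u onto {2:p}
drop 4:r onto {3:u}
drop 5:p onto {4:r}
drop 6:s onto {5:p}
drop 7:r onto {5:p}
drop 8:r onto {7:r}
ground layer = {0:t}
drop-orders for the pieces not yet dropped (sum over which currently-grounded one goes next):
  1 to go: {6} 1  {8} 1
  2 to go: {6,8} 2  {7,8} 1
  3 to go: {6,7,8} 3
  4 to go: {5,6,7,8} 3
  5 to go: {4,5,6,7,8} 3
  6 to go: {3,4,5,6,7,8} 3
  7 to go: {2,3,4,5,6,7,8} 3
  if 0:t drops first: 3 orders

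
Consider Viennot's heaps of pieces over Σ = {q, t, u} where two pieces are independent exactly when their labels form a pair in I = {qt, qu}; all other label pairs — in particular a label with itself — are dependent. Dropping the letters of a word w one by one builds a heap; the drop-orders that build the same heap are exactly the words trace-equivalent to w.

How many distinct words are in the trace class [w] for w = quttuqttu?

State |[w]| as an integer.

piece 0:q — minimal
piece 1:u — minimal
piece 2:t rests on {1:u}
piece 3:t rests on {2:t}
piece 4:u rests on {3:t}
piece 5:q rests on {0:q}
piece 6:t rests on {4:u}
piece 7:t rests on {6:t}
piece 8:u rests on {7:t}
minimal pieces: {0:q, 1:u}
ways to finish when only these pieces remain (= sum over removing one remaining piece with nothing left below it):
  1 left: {5}→1  {8}→1
  2 left: {0,5}→1  {5,8}→2  {7,8}→1
  3 left: {0,5,8}→3  {5,7,8}→3  {6,7,8}→1
  4 left: {0,5,7,8}→6  {4,6,7,8}→1  {5,6,7,8}→4
  5 left: {0,5,6,7,8}→10  {3,4,6,7,8}→1  {4,5,6,7,8}→5
  6 left: {0,4,5,6,7,8}→15  {2,3,4,6,7,8}→1  {3,4,5,6,7,8}→6
  7 left: {0,3,4,5,6,7,8}→21  {1,2,3,4,6,7,8}→1  {2,3,4,5,6,7,8}→7
  placing 0:q first → 8 extensions
  placing 1:u first → 28 extensions
total linear extensions = 36

36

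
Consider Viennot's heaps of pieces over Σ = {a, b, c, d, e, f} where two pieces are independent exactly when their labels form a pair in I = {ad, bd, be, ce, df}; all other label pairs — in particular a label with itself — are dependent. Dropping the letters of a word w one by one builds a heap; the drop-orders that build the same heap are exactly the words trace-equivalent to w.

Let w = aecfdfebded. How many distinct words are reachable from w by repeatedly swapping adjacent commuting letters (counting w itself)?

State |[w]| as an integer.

drop 0:a onto floor
drop 1:e onto {0:a}
drop 2:c onto {0:a}
drop 3:f onto {1:e, 2:c}
drop 4:d onto {1:e, 2:c}
drop 5:f onto {3:f}
drop 6:e onto {4:d, 5:f}
drop 7:b onto {5:f}
drop 8:d onto {6:e}
drop 9:e onto {8:d}
drop 10:d onto {9:e}
ground layer = {0:a}
drop-orders for the pieces not yet dropped (sum over which currently-grounded one goes next):
  1 to go: {7} 1  {10} 1
  2 to go: {7,10} 2  {9,10} 1
  3 to go: {7,9,10} 3  {8,9,10} 1
  4 to go: {6,8,9,10} 1  {7,8,9,10} 4
  5 to go: {4,6,8,9,10} 1  {6,7,8,9,10} 5
  6 to go: {4,6,7,8,9,10} 6  {5,6,7,8,9,10} 5
  7 to go: {3,5,6,7,8,9,10} 5  {4,5,6,7,8,9,10} 11
  8 to go: {3,4,5,6,7,8,9,10} 16
  9 to go: {1,3,4,5,6,7,8,9,10} 16  {2,3,4,5,6,7,8,9,10} 16
  if 0:a drops first: 32 orders

32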